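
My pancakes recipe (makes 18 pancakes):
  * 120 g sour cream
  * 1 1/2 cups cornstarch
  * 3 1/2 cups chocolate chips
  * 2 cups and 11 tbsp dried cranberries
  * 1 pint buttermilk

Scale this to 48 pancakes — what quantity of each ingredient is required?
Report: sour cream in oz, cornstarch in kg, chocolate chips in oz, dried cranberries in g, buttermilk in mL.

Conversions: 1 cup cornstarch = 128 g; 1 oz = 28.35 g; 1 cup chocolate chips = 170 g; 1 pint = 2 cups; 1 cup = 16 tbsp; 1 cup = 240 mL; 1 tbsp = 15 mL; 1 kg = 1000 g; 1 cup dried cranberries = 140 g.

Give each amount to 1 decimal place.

Scaling factor: 48/18 = 8/3.
sour cream: 120 g × 8/3 ÷ 28.35 g/oz ≈ 11.3 oz
cornstarch: 1.5 cup × 8/3 × 128 g/cup ÷ 1000 g/kg ≈ 0.5 kg
chocolate chips: 3.5 cup × 8/3 × 170 g/cup ÷ 28.35 g/oz ≈ 56.0 oz
dried cranberries: (2 cup + 11 tbsp = 2.6875 cup) × 8/3 × 140 g/cup ≈ 1003.3 g
buttermilk: 1 pint × 8/3 × 2 cup/pint × 240 mL/cup = 1280.0 mL

sour cream: 11.3 oz; cornstarch: 0.5 kg; chocolate chips: 56.0 oz; dried cranberries: 1003.3 g; buttermilk: 1280.0 mL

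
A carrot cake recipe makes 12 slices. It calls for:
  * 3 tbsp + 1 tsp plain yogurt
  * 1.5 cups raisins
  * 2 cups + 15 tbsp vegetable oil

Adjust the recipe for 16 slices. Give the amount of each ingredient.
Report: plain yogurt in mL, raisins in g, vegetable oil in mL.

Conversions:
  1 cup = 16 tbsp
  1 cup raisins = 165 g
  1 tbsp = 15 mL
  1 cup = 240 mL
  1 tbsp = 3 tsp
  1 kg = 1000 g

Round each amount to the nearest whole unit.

Scaling factor: 16/12 = 4/3.
plain yogurt: (3 tbsp + 1 tsp = 10/3 tbsp) × 4/3 × 15 mL/tbsp ≈ 67 mL
raisins: 1.5 cup × 4/3 × 165 g/cup = 330 g
vegetable oil: (2 cup + 15 tbsp = 2.9375 cup) × 4/3 × 240 mL/cup = 940 mL

plain yogurt: 67 mL; raisins: 330 g; vegetable oil: 940 mL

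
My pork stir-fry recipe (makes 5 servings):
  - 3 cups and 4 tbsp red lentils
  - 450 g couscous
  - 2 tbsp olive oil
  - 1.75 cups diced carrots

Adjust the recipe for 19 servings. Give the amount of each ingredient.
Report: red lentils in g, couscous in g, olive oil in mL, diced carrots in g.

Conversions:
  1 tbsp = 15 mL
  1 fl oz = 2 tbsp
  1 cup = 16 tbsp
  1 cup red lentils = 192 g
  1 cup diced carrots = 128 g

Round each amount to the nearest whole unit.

red lentils: 2371 g; couscous: 1710 g; olive oil: 114 mL; diced carrots: 851 g

Scaling factor: 19/5 = 3.8.
red lentils: (3 cup + 4 tbsp = 3.25 cup) × 19/5 × 192 g/cup ≈ 2371 g
couscous: 450 g × 19/5 = 1710 g
olive oil: 2 tbsp × 19/5 × 15 mL/tbsp = 114 mL
diced carrots: 1.75 cup × 19/5 × 128 g/cup ≈ 851 g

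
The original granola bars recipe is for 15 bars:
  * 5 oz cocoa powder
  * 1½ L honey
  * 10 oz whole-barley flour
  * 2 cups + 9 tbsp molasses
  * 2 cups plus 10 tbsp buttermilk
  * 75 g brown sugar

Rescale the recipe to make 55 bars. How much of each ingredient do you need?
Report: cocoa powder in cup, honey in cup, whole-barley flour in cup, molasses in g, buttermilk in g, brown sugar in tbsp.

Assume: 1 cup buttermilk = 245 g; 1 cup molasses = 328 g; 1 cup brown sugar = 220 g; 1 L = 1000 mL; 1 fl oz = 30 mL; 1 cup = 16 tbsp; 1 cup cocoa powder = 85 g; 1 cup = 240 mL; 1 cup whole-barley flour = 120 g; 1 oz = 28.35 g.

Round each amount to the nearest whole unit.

cocoa powder: 6 cup; honey: 23 cup; whole-barley flour: 9 cup; molasses: 3082 g; buttermilk: 2358 g; brown sugar: 20 tbsp

Scaling factor: 55/15 = 11/3.
cocoa powder: 5 oz × 11/3 × 28.35 g/oz ÷ 85 g/cup ≈ 6 cup
honey: 1.5 L × 11/3 × 1000 mL/L ÷ 240 mL/cup ≈ 23 cup
whole-barley flour: 10 oz × 11/3 × 28.35 g/oz ÷ 120 g/cup ≈ 9 cup
molasses: (2 cup + 9 tbsp = 2.5625 cup) × 11/3 × 328 g/cup ≈ 3082 g
buttermilk: (2 cup + 10 tbsp = 2.625 cup) × 11/3 × 245 g/cup ≈ 2358 g
brown sugar: 75 g × 11/3 ÷ 220 g/cup × 16 tbsp/cup = 20 tbsp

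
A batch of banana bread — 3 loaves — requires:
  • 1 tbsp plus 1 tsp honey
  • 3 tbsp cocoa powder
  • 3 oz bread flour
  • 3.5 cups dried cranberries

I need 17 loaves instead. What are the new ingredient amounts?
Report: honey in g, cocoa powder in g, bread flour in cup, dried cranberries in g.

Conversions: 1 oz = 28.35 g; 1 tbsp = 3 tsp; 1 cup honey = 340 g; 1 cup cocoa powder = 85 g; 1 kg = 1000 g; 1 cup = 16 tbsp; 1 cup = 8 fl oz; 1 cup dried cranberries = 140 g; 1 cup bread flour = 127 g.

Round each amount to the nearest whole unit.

Scaling factor: 17/3.
honey: (1 tbsp + 1 tsp = 4/3 tbsp) × 17/3 ÷ 16 tbsp/cup × 340 g/cup ≈ 161 g
cocoa powder: 3 tbsp × 17/3 ÷ 16 tbsp/cup × 85 g/cup ≈ 90 g
bread flour: 3 oz × 17/3 × 28.35 g/oz ÷ 127 g/cup ≈ 4 cup
dried cranberries: 3.5 cup × 17/3 × 140 g/cup ≈ 2777 g

honey: 161 g; cocoa powder: 90 g; bread flour: 4 cup; dried cranberries: 2777 g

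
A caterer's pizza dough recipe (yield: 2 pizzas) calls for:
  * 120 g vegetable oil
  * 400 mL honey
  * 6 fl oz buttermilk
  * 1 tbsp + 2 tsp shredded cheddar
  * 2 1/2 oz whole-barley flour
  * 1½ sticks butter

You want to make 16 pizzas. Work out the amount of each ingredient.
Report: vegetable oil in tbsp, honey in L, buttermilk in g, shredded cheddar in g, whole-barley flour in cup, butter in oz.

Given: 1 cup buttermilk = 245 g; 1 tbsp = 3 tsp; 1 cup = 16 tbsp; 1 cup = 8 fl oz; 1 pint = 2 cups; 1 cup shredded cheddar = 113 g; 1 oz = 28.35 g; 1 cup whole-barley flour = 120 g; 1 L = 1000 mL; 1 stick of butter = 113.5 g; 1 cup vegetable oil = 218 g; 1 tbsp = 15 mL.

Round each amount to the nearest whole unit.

vegetable oil: 70 tbsp; honey: 3 L; buttermilk: 1470 g; shredded cheddar: 94 g; whole-barley flour: 5 cup; butter: 48 oz

Scaling factor: 16/2 = 8.
vegetable oil: 120 g × 8 ÷ 218 g/cup × 16 tbsp/cup ≈ 70 tbsp
honey: 400 mL × 8 ÷ 1000 mL/L ≈ 3 L
buttermilk: 6 fl oz × 8 ÷ 8 fl oz/cup × 245 g/cup = 1470 g
shredded cheddar: (1 tbsp + 2 tsp = 5/3 tbsp) × 8 ÷ 16 tbsp/cup × 113 g/cup ≈ 94 g
whole-barley flour: 2.5 oz × 8 × 28.35 g/oz ÷ 120 g/cup ≈ 5 cup
butter: 1.5 stick × 8 × 113.5 g/stick ÷ 28.35 g/oz ≈ 48 oz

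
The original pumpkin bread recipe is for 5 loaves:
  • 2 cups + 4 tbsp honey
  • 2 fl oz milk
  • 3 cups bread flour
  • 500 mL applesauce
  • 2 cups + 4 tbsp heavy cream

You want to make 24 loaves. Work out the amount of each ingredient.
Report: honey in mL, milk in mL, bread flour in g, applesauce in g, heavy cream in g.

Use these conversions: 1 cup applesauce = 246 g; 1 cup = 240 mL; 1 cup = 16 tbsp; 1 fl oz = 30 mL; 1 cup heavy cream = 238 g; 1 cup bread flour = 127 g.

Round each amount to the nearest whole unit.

honey: 2592 mL; milk: 288 mL; bread flour: 1829 g; applesauce: 2460 g; heavy cream: 2570 g

Scaling factor: 24/5 = 4.8.
honey: (2 cup + 4 tbsp = 2.25 cup) × 24/5 × 240 mL/cup = 2592 mL
milk: 2 fl oz × 24/5 × 30 mL/fl oz = 288 mL
bread flour: 3 cup × 24/5 × 127 g/cup ≈ 1829 g
applesauce: 500 mL × 24/5 ÷ 240 mL/cup × 246 g/cup = 2460 g
heavy cream: (2 cup + 4 tbsp = 2.25 cup) × 24/5 × 238 g/cup ≈ 2570 g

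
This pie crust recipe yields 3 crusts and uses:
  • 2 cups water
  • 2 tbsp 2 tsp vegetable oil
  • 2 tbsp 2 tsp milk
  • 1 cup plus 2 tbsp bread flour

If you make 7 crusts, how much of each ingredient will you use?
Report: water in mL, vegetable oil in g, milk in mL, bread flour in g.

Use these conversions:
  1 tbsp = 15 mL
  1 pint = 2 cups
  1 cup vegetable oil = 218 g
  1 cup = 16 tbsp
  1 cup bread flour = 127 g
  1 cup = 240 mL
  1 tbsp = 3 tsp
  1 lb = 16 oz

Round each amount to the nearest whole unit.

water: 1120 mL; vegetable oil: 85 g; milk: 93 mL; bread flour: 333 g

Scaling factor: 7/3.
water: 2 cup × 7/3 × 240 mL/cup = 1120 mL
vegetable oil: (2 tbsp + 2 tsp = 8/3 tbsp) × 7/3 ÷ 16 tbsp/cup × 218 g/cup ≈ 85 g
milk: (2 tbsp + 2 tsp = 8/3 tbsp) × 7/3 × 15 mL/tbsp ≈ 93 mL
bread flour: (1 cup + 2 tbsp = 1.125 cup) × 7/3 × 127 g/cup ≈ 333 g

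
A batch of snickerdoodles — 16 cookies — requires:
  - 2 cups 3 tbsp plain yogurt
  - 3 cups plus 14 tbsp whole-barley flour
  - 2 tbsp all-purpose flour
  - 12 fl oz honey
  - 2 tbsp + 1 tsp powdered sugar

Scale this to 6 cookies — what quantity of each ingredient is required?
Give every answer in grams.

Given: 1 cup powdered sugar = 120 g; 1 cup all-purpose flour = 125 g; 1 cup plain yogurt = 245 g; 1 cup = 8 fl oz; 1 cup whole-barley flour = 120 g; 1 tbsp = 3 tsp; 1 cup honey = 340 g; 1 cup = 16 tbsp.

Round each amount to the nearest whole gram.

Scaling factor: 6/16 = 3/8 = 0.375.
plain yogurt: (2 cup + 3 tbsp = 2.1875 cup) × 3/8 × 245 g/cup ≈ 201 g
whole-barley flour: (3 cup + 14 tbsp = 3.875 cup) × 3/8 × 120 g/cup ≈ 174 g
all-purpose flour: 2 tbsp × 3/8 ÷ 16 tbsp/cup × 125 g/cup ≈ 6 g
honey: 12 fl oz × 3/8 ÷ 8 fl oz/cup × 340 g/cup ≈ 191 g
powdered sugar: (2 tbsp + 1 tsp = 7/3 tbsp) × 3/8 ÷ 16 tbsp/cup × 120 g/cup ≈ 7 g

plain yogurt: 201 g; whole-barley flour: 174 g; all-purpose flour: 6 g; honey: 191 g; powdered sugar: 7 g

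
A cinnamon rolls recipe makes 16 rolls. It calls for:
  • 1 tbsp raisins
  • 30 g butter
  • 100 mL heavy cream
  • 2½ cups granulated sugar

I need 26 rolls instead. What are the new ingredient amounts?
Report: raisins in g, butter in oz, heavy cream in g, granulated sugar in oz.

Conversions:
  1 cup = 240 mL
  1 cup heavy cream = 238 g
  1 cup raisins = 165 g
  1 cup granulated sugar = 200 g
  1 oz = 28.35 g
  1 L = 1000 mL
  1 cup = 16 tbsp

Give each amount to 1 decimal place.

Scaling factor: 26/16 = 13/8 = 1.625.
raisins: 1 tbsp × 13/8 ÷ 16 tbsp/cup × 165 g/cup ≈ 16.8 g
butter: 30 g × 13/8 ÷ 28.35 g/oz ≈ 1.7 oz
heavy cream: 100 mL × 13/8 ÷ 240 mL/cup × 238 g/cup ≈ 161.1 g
granulated sugar: 2.5 cup × 13/8 × 200 g/cup ÷ 28.35 g/oz ≈ 28.7 oz

raisins: 16.8 g; butter: 1.7 oz; heavy cream: 161.1 g; granulated sugar: 28.7 oz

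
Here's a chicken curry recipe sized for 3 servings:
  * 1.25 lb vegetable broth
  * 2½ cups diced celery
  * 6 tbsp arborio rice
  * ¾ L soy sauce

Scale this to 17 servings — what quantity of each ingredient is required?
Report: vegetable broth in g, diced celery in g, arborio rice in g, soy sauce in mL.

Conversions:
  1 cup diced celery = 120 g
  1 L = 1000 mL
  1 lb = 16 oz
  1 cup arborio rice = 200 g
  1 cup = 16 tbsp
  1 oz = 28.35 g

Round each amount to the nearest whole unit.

Scaling factor: 17/3.
vegetable broth: 1.25 lb × 17/3 × 16 oz/lb × 28.35 g/oz = 3213 g
diced celery: 2.5 cup × 17/3 × 120 g/cup = 1700 g
arborio rice: 6 tbsp × 17/3 ÷ 16 tbsp/cup × 200 g/cup = 425 g
soy sauce: 0.75 L × 17/3 × 1000 mL/L = 4250 mL

vegetable broth: 3213 g; diced celery: 1700 g; arborio rice: 425 g; soy sauce: 4250 mL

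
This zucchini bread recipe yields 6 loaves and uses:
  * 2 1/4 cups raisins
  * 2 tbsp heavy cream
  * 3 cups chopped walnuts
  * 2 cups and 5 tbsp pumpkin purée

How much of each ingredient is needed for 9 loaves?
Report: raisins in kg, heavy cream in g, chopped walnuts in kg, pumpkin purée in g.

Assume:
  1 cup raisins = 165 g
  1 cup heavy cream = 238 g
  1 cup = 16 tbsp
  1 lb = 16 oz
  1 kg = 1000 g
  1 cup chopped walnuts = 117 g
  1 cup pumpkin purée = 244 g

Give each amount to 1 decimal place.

raisins: 0.6 kg; heavy cream: 44.6 g; chopped walnuts: 0.5 kg; pumpkin purée: 846.4 g

Scaling factor: 9/6 = 3/2 = 1.5.
raisins: 2.25 cup × 3/2 × 165 g/cup ÷ 1000 g/kg ≈ 0.6 kg
heavy cream: 2 tbsp × 3/2 ÷ 16 tbsp/cup × 238 g/cup ≈ 44.6 g
chopped walnuts: 3 cup × 3/2 × 117 g/cup ÷ 1000 g/kg ≈ 0.5 kg
pumpkin purée: (2 cup + 5 tbsp = 2.3125 cup) × 3/2 × 244 g/cup ≈ 846.4 g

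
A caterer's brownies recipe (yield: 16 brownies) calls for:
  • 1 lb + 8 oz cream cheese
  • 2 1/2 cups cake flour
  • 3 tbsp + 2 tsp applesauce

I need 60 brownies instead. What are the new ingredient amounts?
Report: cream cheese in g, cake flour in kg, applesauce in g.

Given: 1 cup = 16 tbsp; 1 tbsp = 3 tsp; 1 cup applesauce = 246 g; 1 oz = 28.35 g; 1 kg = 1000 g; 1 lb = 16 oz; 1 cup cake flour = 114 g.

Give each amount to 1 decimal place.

Scaling factor: 60/16 = 15/4 = 3.75.
cream cheese: (1 lb + 8 oz = 1.5 lb) × 15/4 × 16 oz/lb × 28.35 g/oz = 2551.5 g
cake flour: 2.5 cup × 15/4 × 114 g/cup ÷ 1000 g/kg ≈ 1.1 kg
applesauce: (3 tbsp + 2 tsp = 11/3 tbsp) × 15/4 ÷ 16 tbsp/cup × 246 g/cup ≈ 211.4 g

cream cheese: 2551.5 g; cake flour: 1.1 kg; applesauce: 211.4 g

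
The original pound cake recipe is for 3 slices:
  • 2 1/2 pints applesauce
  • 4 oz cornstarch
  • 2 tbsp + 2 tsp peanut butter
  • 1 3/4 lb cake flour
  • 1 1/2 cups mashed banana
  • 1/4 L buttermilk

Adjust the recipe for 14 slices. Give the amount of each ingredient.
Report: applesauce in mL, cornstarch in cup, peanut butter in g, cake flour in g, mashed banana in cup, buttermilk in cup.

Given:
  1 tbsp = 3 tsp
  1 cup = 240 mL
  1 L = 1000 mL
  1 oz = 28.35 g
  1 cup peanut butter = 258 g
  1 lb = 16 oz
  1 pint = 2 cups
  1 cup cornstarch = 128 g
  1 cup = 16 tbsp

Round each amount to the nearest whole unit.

applesauce: 5600 mL; cornstarch: 4 cup; peanut butter: 201 g; cake flour: 3704 g; mashed banana: 7 cup; buttermilk: 5 cup

Scaling factor: 14/3.
applesauce: 2.5 pint × 14/3 × 2 cup/pint × 240 mL/cup = 5600 mL
cornstarch: 4 oz × 14/3 × 28.35 g/oz ÷ 128 g/cup ≈ 4 cup
peanut butter: (2 tbsp + 2 tsp = 8/3 tbsp) × 14/3 ÷ 16 tbsp/cup × 258 g/cup ≈ 201 g
cake flour: 1.75 lb × 14/3 × 16 oz/lb × 28.35 g/oz ≈ 3704 g
mashed banana: 1.5 cup × 14/3 = 7 cup
buttermilk: 0.25 L × 14/3 × 1000 mL/L ÷ 240 mL/cup ≈ 5 cup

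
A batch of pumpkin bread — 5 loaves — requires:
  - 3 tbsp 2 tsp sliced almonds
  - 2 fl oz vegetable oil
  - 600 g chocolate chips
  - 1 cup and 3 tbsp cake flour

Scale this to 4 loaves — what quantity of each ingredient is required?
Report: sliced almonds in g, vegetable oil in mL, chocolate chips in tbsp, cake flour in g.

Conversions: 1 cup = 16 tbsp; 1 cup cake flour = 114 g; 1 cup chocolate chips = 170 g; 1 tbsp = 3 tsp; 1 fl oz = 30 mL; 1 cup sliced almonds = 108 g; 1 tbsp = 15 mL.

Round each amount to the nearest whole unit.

sliced almonds: 20 g; vegetable oil: 48 mL; chocolate chips: 45 tbsp; cake flour: 108 g

Scaling factor: 4/5 = 0.8.
sliced almonds: (3 tbsp + 2 tsp = 11/3 tbsp) × 4/5 ÷ 16 tbsp/cup × 108 g/cup ≈ 20 g
vegetable oil: 2 fl oz × 4/5 × 30 mL/fl oz = 48 mL
chocolate chips: 600 g × 4/5 ÷ 170 g/cup × 16 tbsp/cup ≈ 45 tbsp
cake flour: (1 cup + 3 tbsp = 1.1875 cup) × 4/5 × 114 g/cup ≈ 108 g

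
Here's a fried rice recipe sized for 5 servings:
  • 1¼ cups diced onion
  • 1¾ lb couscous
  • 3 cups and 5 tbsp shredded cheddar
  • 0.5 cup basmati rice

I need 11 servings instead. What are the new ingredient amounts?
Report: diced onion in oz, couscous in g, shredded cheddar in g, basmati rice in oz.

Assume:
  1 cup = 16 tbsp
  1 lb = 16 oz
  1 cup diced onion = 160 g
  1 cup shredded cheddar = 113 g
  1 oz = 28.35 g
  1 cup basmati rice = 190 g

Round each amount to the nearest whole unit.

diced onion: 16 oz; couscous: 1746 g; shredded cheddar: 823 g; basmati rice: 7 oz

Scaling factor: 11/5 = 2.2.
diced onion: 1.25 cup × 11/5 × 160 g/cup ÷ 28.35 g/oz ≈ 16 oz
couscous: 1.75 lb × 11/5 × 16 oz/lb × 28.35 g/oz ≈ 1746 g
shredded cheddar: (3 cup + 5 tbsp = 3.3125 cup) × 11/5 × 113 g/cup ≈ 823 g
basmati rice: 0.5 cup × 11/5 × 190 g/cup ÷ 28.35 g/oz ≈ 7 oz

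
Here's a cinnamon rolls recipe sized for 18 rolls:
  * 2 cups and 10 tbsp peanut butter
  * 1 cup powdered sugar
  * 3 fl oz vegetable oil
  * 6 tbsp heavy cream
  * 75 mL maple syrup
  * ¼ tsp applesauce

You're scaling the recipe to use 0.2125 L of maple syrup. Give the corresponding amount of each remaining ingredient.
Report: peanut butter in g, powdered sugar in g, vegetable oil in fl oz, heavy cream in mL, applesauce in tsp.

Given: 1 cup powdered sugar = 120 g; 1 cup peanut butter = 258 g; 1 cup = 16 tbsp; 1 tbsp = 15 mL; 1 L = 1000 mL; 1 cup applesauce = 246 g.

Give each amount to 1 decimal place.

The original recipe has 0.075 L of maple syrup, so the scaling factor is 0.2125 ÷ 0.075 = 17/6.
peanut butter: (2 cup + 10 tbsp = 2.625 cup) × 17/6 × 258 g/cup ≈ 1918.9 g
powdered sugar: 1 cup × 17/6 × 120 g/cup = 340.0 g
vegetable oil: 3 fl oz × 17/6 = 8.5 fl oz
heavy cream: 6 tbsp × 17/6 × 15 mL/tbsp = 255.0 mL
applesauce: 0.25 tsp × 17/6 ≈ 0.7 tsp

peanut butter: 1918.9 g; powdered sugar: 340.0 g; vegetable oil: 8.5 fl oz; heavy cream: 255.0 mL; applesauce: 0.7 tsp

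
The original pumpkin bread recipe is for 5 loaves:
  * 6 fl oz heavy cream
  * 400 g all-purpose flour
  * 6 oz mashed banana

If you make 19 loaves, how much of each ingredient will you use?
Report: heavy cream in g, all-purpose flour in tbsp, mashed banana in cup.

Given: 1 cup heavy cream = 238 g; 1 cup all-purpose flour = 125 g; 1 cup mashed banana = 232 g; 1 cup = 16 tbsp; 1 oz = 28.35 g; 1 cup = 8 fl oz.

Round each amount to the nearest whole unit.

heavy cream: 678 g; all-purpose flour: 195 tbsp; mashed banana: 3 cup

Scaling factor: 19/5 = 3.8.
heavy cream: 6 fl oz × 19/5 ÷ 8 fl oz/cup × 238 g/cup ≈ 678 g
all-purpose flour: 400 g × 19/5 ÷ 125 g/cup × 16 tbsp/cup ≈ 195 tbsp
mashed banana: 6 oz × 19/5 × 28.35 g/oz ÷ 232 g/cup ≈ 3 cup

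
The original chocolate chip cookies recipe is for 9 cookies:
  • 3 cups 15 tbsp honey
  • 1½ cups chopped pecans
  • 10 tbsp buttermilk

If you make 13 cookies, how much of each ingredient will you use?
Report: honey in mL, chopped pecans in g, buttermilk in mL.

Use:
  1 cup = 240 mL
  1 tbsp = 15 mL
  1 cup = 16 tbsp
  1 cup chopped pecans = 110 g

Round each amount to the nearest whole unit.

Scaling factor: 13/9.
honey: (3 cup + 15 tbsp = 3.9375 cup) × 13/9 × 240 mL/cup = 1365 mL
chopped pecans: 1.5 cup × 13/9 × 110 g/cup ≈ 238 g
buttermilk: 10 tbsp × 13/9 × 15 mL/tbsp ≈ 217 mL

honey: 1365 mL; chopped pecans: 238 g; buttermilk: 217 mL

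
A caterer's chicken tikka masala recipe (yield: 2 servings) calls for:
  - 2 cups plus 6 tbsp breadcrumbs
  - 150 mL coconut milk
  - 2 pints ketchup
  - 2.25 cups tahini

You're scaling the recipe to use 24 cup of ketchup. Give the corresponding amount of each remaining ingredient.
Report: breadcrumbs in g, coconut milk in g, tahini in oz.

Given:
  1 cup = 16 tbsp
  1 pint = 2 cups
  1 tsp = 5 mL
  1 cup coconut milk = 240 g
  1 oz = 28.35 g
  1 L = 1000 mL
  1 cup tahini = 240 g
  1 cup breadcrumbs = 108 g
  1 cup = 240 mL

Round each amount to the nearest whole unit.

The original recipe has 4 cup of ketchup, so the scaling factor is 24 ÷ 4 = 6.
breadcrumbs: (2 cup + 6 tbsp = 2.375 cup) × 6 × 108 g/cup = 1539 g
coconut milk: 150 mL × 6 ÷ 240 mL/cup × 240 g/cup = 900 g
tahini: 2.25 cup × 6 × 240 g/cup ÷ 28.35 g/oz ≈ 114 oz

breadcrumbs: 1539 g; coconut milk: 900 g; tahini: 114 oz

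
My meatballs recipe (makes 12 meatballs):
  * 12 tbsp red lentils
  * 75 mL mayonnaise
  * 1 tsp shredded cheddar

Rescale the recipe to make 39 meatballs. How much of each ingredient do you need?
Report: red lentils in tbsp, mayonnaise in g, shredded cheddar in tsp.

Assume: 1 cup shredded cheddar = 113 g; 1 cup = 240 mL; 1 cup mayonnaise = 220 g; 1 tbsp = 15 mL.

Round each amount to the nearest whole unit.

red lentils: 39 tbsp; mayonnaise: 223 g; shredded cheddar: 3 tsp

Scaling factor: 39/12 = 13/4 = 3.25.
red lentils: 12 tbsp × 13/4 = 39 tbsp
mayonnaise: 75 mL × 13/4 ÷ 240 mL/cup × 220 g/cup ≈ 223 g
shredded cheddar: 1 tsp × 13/4 ≈ 3 tsp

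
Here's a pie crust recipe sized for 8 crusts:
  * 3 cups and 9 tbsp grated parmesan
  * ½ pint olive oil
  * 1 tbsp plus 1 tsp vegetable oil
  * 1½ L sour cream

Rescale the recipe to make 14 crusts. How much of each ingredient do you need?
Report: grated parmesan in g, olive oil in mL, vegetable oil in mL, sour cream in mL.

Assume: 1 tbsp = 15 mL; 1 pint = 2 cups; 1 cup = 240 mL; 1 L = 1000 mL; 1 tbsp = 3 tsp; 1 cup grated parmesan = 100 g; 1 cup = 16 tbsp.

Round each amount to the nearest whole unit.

grated parmesan: 623 g; olive oil: 420 mL; vegetable oil: 35 mL; sour cream: 2625 mL

Scaling factor: 14/8 = 7/4 = 1.75.
grated parmesan: (3 cup + 9 tbsp = 3.5625 cup) × 7/4 × 100 g/cup ≈ 623 g
olive oil: 0.5 pint × 7/4 × 2 cup/pint × 240 mL/cup = 420 mL
vegetable oil: (1 tbsp + 1 tsp = 4/3 tbsp) × 7/4 × 15 mL/tbsp = 35 mL
sour cream: 1.5 L × 7/4 × 1000 mL/L = 2625 mL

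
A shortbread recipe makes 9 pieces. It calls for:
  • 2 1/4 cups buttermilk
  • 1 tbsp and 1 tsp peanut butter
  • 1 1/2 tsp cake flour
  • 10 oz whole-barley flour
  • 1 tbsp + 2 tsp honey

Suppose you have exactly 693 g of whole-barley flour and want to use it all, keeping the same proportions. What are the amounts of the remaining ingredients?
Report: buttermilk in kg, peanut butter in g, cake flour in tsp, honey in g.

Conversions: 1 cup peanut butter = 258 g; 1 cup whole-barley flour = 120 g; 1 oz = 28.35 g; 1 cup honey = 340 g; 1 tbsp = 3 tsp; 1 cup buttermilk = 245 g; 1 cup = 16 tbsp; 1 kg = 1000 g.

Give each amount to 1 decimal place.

The original recipe has 283.5 g of whole-barley flour, so the scaling factor is 693 ÷ 283.5 = 22/9.
buttermilk: 2.25 cup × 22/9 × 245 g/cup ÷ 1000 g/kg ≈ 1.3 kg
peanut butter: (1 tbsp + 1 tsp = 4/3 tbsp) × 22/9 ÷ 16 tbsp/cup × 258 g/cup ≈ 52.6 g
cake flour: 1.5 tsp × 22/9 ≈ 3.7 tsp
honey: (1 tbsp + 2 tsp = 5/3 tbsp) × 22/9 ÷ 16 tbsp/cup × 340 g/cup ≈ 86.6 g

buttermilk: 1.3 kg; peanut butter: 52.6 g; cake flour: 3.7 tsp; honey: 86.6 g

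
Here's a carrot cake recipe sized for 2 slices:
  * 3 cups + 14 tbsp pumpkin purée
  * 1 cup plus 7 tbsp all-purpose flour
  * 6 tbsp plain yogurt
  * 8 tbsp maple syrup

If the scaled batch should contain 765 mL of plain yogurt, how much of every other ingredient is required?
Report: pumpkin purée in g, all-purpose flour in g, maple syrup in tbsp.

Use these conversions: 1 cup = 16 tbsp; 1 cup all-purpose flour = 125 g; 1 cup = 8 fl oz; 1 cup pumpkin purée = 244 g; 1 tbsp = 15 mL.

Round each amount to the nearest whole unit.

The original recipe has 90 mL of plain yogurt, so the scaling factor is 765 ÷ 90 = 17/2 = 8.5.
pumpkin purée: (3 cup + 14 tbsp = 3.875 cup) × 17/2 × 244 g/cup ≈ 8037 g
all-purpose flour: (1 cup + 7 tbsp = 1.4375 cup) × 17/2 × 125 g/cup ≈ 1527 g
maple syrup: 8 tbsp × 17/2 = 68 tbsp

pumpkin purée: 8037 g; all-purpose flour: 1527 g; maple syrup: 68 tbsp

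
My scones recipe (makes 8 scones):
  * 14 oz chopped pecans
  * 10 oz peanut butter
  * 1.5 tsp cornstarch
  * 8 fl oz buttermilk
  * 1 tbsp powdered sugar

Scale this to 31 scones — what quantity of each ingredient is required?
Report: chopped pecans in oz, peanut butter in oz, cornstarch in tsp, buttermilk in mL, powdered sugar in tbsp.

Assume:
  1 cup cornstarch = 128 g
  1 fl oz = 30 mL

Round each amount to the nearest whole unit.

Scaling factor: 31/8 = 3.875.
chopped pecans: 14 oz × 31/8 ≈ 54 oz
peanut butter: 10 oz × 31/8 ≈ 39 oz
cornstarch: 1.5 tsp × 31/8 ≈ 6 tsp
buttermilk: 8 fl oz × 31/8 × 30 mL/fl oz = 930 mL
powdered sugar: 1 tbsp × 31/8 ≈ 4 tbsp

chopped pecans: 54 oz; peanut butter: 39 oz; cornstarch: 6 tsp; buttermilk: 930 mL; powdered sugar: 4 tbsp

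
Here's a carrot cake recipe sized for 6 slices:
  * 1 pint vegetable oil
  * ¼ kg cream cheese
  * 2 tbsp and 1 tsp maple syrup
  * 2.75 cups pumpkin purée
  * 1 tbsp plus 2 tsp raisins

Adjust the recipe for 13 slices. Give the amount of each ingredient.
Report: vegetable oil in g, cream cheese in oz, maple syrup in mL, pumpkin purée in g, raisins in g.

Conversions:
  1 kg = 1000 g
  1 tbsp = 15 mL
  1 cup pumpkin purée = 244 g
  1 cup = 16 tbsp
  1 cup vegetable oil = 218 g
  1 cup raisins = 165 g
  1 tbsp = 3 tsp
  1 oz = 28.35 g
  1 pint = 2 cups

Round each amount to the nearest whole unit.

vegetable oil: 945 g; cream cheese: 19 oz; maple syrup: 76 mL; pumpkin purée: 1454 g; raisins: 37 g

Scaling factor: 13/6.
vegetable oil: 1 pint × 13/6 × 2 cup/pint × 218 g/cup ≈ 945 g
cream cheese: 0.25 kg × 13/6 × 1000 g/kg ÷ 28.35 g/oz ≈ 19 oz
maple syrup: (2 tbsp + 1 tsp = 7/3 tbsp) × 13/6 × 15 mL/tbsp ≈ 76 mL
pumpkin purée: 2.75 cup × 13/6 × 244 g/cup ≈ 1454 g
raisins: (1 tbsp + 2 tsp = 5/3 tbsp) × 13/6 ÷ 16 tbsp/cup × 165 g/cup ≈ 37 g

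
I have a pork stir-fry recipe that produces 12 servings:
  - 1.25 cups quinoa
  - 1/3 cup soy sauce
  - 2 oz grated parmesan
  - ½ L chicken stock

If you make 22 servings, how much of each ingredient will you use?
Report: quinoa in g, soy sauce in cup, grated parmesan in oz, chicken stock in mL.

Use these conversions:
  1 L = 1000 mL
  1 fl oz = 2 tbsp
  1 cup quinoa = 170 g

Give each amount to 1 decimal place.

Scaling factor: 22/12 = 11/6.
quinoa: 1.25 cup × 11/6 × 170 g/cup ≈ 389.6 g
soy sauce: 1/3 cup × 11/6 ≈ 0.6 cup
grated parmesan: 2 oz × 11/6 ≈ 3.7 oz
chicken stock: 0.5 L × 11/6 × 1000 mL/L ≈ 916.7 mL

quinoa: 389.6 g; soy sauce: 0.6 cup; grated parmesan: 3.7 oz; chicken stock: 916.7 mL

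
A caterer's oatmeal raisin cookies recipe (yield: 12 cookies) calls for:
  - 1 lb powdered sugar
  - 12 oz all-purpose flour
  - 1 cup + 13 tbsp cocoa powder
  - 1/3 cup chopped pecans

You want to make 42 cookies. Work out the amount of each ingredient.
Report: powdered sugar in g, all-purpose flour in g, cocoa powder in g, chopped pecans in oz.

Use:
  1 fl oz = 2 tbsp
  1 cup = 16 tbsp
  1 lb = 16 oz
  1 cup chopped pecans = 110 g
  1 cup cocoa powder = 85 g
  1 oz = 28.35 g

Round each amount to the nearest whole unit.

powdered sugar: 1588 g; all-purpose flour: 1191 g; cocoa powder: 539 g; chopped pecans: 5 oz

Scaling factor: 42/12 = 7/2 = 3.5.
powdered sugar: 1 lb × 7/2 × 16 oz/lb × 28.35 g/oz ≈ 1588 g
all-purpose flour: 12 oz × 7/2 × 28.35 g/oz ≈ 1191 g
cocoa powder: (1 cup + 13 tbsp = 1.8125 cup) × 7/2 × 85 g/cup ≈ 539 g
chopped pecans: 1/3 cup × 7/2 × 110 g/cup ÷ 28.35 g/oz ≈ 5 oz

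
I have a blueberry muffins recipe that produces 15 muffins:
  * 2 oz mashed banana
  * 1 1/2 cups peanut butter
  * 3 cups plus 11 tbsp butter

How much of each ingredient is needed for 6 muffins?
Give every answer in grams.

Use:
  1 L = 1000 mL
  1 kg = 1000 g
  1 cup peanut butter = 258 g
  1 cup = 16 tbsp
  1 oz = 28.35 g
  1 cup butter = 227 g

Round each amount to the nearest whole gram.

mashed banana: 23 g; peanut butter: 155 g; butter: 335 g

Scaling factor: 6/15 = 2/5 = 0.4.
mashed banana: 2 oz × 2/5 × 28.35 g/oz ≈ 23 g
peanut butter: 1.5 cup × 2/5 × 258 g/cup ≈ 155 g
butter: (3 cup + 11 tbsp = 3.6875 cup) × 2/5 × 227 g/cup ≈ 335 g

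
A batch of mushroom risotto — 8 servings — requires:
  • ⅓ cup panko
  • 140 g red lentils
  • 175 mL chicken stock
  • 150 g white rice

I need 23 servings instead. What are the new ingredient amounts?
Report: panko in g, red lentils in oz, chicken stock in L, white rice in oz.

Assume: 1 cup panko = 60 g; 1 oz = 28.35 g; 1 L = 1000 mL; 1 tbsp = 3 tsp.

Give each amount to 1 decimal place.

Scaling factor: 23/8 = 2.875.
panko: 1/3 cup × 23/8 × 60 g/cup = 57.5 g
red lentils: 140 g × 23/8 ÷ 28.35 g/oz ≈ 14.2 oz
chicken stock: 175 mL × 23/8 ÷ 1000 mL/L ≈ 0.5 L
white rice: 150 g × 23/8 ÷ 28.35 g/oz ≈ 15.2 oz

panko: 57.5 g; red lentils: 14.2 oz; chicken stock: 0.5 L; white rice: 15.2 oz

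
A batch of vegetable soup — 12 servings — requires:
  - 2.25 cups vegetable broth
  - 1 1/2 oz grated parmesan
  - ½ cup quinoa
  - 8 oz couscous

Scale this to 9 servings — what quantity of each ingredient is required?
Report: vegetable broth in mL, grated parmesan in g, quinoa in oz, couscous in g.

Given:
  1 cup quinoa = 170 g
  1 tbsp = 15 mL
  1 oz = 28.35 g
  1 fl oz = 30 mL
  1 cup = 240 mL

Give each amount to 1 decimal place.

Scaling factor: 9/12 = 3/4 = 0.75.
vegetable broth: 2.25 cup × 3/4 × 240 mL/cup = 405.0 mL
grated parmesan: 1.5 oz × 3/4 × 28.35 g/oz ≈ 31.9 g
quinoa: 0.5 cup × 3/4 × 170 g/cup ÷ 28.35 g/oz ≈ 2.2 oz
couscous: 8 oz × 3/4 × 28.35 g/oz = 170.1 g

vegetable broth: 405.0 mL; grated parmesan: 31.9 g; quinoa: 2.2 oz; couscous: 170.1 g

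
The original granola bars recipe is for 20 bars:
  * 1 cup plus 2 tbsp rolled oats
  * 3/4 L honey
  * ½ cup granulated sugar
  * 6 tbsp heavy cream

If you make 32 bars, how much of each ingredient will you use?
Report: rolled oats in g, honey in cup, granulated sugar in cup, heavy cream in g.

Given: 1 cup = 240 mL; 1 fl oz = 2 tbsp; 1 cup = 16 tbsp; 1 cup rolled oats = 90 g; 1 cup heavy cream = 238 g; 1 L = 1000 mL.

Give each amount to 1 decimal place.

Scaling factor: 32/20 = 8/5 = 1.6.
rolled oats: (1 cup + 2 tbsp = 1.125 cup) × 8/5 × 90 g/cup = 162.0 g
honey: 0.75 L × 8/5 × 1000 mL/L ÷ 240 mL/cup = 5.0 cup
granulated sugar: 0.5 cup × 8/5 = 0.8 cup
heavy cream: 6 tbsp × 8/5 ÷ 16 tbsp/cup × 238 g/cup = 142.8 g

rolled oats: 162.0 g; honey: 5.0 cup; granulated sugar: 0.8 cup; heavy cream: 142.8 g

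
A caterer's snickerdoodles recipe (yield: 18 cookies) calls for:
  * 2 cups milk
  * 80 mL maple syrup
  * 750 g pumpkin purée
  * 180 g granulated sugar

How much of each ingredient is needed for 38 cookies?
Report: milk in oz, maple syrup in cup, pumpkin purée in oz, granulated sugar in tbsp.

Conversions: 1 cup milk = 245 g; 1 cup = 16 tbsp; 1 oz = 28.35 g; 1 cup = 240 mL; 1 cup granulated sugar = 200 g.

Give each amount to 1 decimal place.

Scaling factor: 38/18 = 19/9.
milk: 2 cup × 19/9 × 245 g/cup ÷ 28.35 g/oz ≈ 36.5 oz
maple syrup: 80 mL × 19/9 ÷ 240 mL/cup ≈ 0.7 cup
pumpkin purée: 750 g × 19/9 ÷ 28.35 g/oz ≈ 55.8 oz
granulated sugar: 180 g × 19/9 ÷ 200 g/cup × 16 tbsp/cup = 30.4 tbsp

milk: 36.5 oz; maple syrup: 0.7 cup; pumpkin purée: 55.8 oz; granulated sugar: 30.4 tbsp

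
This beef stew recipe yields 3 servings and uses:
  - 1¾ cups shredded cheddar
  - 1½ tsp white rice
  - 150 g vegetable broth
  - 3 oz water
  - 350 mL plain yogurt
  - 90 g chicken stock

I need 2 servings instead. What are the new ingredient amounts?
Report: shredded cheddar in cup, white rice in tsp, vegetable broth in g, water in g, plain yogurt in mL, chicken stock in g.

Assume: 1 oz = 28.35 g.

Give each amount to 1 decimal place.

Scaling factor: 2/3.
shredded cheddar: 1.75 cup × 2/3 ≈ 1.2 cup
white rice: 1.5 tsp × 2/3 = 1.0 tsp
vegetable broth: 150 g × 2/3 = 100.0 g
water: 3 oz × 2/3 × 28.35 g/oz = 56.7 g
plain yogurt: 350 mL × 2/3 ≈ 233.3 mL
chicken stock: 90 g × 2/3 = 60.0 g

shredded cheddar: 1.2 cup; white rice: 1.0 tsp; vegetable broth: 100.0 g; water: 56.7 g; plain yogurt: 233.3 mL; chicken stock: 60.0 g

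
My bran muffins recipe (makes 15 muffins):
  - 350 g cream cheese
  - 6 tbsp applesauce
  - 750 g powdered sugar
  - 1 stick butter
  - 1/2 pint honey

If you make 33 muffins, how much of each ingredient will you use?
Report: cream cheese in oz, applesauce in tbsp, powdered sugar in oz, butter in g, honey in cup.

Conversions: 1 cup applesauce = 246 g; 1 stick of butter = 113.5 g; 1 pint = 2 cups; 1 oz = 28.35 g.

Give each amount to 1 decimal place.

Scaling factor: 33/15 = 11/5 = 2.2.
cream cheese: 350 g × 11/5 ÷ 28.35 g/oz ≈ 27.2 oz
applesauce: 6 tbsp × 11/5 = 13.2 tbsp
powdered sugar: 750 g × 11/5 ÷ 28.35 g/oz ≈ 58.2 oz
butter: 1 stick × 11/5 × 113.5 g/stick = 249.7 g
honey: 0.5 pint × 11/5 × 2 cup/pint = 2.2 cup

cream cheese: 27.2 oz; applesauce: 13.2 tbsp; powdered sugar: 58.2 oz; butter: 249.7 g; honey: 2.2 cup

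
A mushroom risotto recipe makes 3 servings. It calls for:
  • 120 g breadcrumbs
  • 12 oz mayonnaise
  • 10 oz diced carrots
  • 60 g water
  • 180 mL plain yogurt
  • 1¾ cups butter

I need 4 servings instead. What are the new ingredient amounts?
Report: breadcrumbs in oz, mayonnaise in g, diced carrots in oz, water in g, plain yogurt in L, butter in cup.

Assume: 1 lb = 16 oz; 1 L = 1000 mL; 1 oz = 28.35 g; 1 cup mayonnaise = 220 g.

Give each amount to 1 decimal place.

breadcrumbs: 5.6 oz; mayonnaise: 453.6 g; diced carrots: 13.3 oz; water: 80.0 g; plain yogurt: 0.2 L; butter: 2.3 cup

Scaling factor: 4/3.
breadcrumbs: 120 g × 4/3 ÷ 28.35 g/oz ≈ 5.6 oz
mayonnaise: 12 oz × 4/3 × 28.35 g/oz = 453.6 g
diced carrots: 10 oz × 4/3 ≈ 13.3 oz
water: 60 g × 4/3 = 80.0 g
plain yogurt: 180 mL × 4/3 ÷ 1000 mL/L ≈ 0.2 L
butter: 1.75 cup × 4/3 ≈ 2.3 cup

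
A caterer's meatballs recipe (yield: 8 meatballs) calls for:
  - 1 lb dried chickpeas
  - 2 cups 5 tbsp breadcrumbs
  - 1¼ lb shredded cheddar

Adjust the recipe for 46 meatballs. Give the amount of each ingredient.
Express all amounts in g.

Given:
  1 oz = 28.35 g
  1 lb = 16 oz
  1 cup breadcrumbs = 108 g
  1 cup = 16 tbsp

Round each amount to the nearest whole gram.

dried chickpeas: 2608 g; breadcrumbs: 1436 g; shredded cheddar: 3260 g

Scaling factor: 46/8 = 23/4 = 5.75.
dried chickpeas: 1 lb × 23/4 × 16 oz/lb × 28.35 g/oz ≈ 2608 g
breadcrumbs: (2 cup + 5 tbsp = 2.3125 cup) × 23/4 × 108 g/cup ≈ 1436 g
shredded cheddar: 1.25 lb × 23/4 × 16 oz/lb × 28.35 g/oz ≈ 3260 g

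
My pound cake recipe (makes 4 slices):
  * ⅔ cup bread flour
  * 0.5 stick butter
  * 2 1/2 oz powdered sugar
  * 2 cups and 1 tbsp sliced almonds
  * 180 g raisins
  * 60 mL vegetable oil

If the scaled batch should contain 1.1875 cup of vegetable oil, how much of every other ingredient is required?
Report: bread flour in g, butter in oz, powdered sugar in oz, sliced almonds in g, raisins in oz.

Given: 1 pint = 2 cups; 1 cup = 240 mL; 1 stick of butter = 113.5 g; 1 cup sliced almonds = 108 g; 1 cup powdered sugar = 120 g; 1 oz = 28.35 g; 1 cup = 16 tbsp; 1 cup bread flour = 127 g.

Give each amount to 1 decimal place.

The original recipe has 0.25 cup of vegetable oil, so the scaling factor is 1.1875 ÷ 0.25 = 19/4 = 4.75.
bread flour: 2/3 cup × 19/4 × 127 g/cup ≈ 402.2 g
butter: 0.5 stick × 19/4 × 113.5 g/stick ÷ 28.35 g/oz ≈ 9.5 oz
powdered sugar: 2.5 oz × 19/4 ≈ 11.9 oz
sliced almonds: (2 cup + 1 tbsp = 2.0625 cup) × 19/4 × 108 g/cup ≈ 1058.1 g
raisins: 180 g × 19/4 ÷ 28.35 g/oz ≈ 30.2 oz

bread flour: 402.2 g; butter: 9.5 oz; powdered sugar: 11.9 oz; sliced almonds: 1058.1 g; raisins: 30.2 oz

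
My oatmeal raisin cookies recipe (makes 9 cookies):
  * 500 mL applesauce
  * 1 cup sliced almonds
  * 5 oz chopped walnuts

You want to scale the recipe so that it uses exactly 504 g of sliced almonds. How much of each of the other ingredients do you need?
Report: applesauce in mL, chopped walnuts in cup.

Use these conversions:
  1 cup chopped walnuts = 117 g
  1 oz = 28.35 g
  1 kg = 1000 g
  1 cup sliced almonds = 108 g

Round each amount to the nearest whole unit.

applesauce: 2333 mL; chopped walnuts: 6 cup

The original recipe has 108 g of sliced almonds, so the scaling factor is 504 ÷ 108 = 14/3.
applesauce: 500 mL × 14/3 ≈ 2333 mL
chopped walnuts: 5 oz × 14/3 × 28.35 g/oz ÷ 117 g/cup ≈ 6 cup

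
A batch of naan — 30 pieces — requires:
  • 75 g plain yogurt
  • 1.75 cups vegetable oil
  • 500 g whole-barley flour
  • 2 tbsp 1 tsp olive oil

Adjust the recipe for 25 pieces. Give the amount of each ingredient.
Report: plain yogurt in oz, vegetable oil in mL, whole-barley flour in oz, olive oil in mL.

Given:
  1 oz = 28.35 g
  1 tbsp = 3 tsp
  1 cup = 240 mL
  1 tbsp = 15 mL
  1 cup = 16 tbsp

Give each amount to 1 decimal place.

Scaling factor: 25/30 = 5/6.
plain yogurt: 75 g × 5/6 ÷ 28.35 g/oz ≈ 2.2 oz
vegetable oil: 1.75 cup × 5/6 × 240 mL/cup = 350.0 mL
whole-barley flour: 500 g × 5/6 ÷ 28.35 g/oz ≈ 14.7 oz
olive oil: (2 tbsp + 1 tsp = 7/3 tbsp) × 5/6 × 15 mL/tbsp ≈ 29.2 mL

plain yogurt: 2.2 oz; vegetable oil: 350.0 mL; whole-barley flour: 14.7 oz; olive oil: 29.2 mL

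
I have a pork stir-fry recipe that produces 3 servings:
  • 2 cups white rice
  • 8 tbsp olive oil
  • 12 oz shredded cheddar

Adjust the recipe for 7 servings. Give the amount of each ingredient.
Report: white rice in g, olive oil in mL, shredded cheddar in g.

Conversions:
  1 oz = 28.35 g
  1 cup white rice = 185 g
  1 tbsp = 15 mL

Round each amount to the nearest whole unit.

white rice: 863 g; olive oil: 280 mL; shredded cheddar: 794 g

Scaling factor: 7/3.
white rice: 2 cup × 7/3 × 185 g/cup ≈ 863 g
olive oil: 8 tbsp × 7/3 × 15 mL/tbsp = 280 mL
shredded cheddar: 12 oz × 7/3 × 28.35 g/oz ≈ 794 g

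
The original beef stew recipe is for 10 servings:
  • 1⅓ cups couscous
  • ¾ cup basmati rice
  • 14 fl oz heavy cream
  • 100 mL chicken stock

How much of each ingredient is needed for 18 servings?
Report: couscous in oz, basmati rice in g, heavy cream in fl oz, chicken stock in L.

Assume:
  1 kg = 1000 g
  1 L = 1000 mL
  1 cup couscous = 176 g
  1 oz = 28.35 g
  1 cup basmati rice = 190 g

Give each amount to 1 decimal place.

couscous: 14.9 oz; basmati rice: 256.5 g; heavy cream: 25.2 fl oz; chicken stock: 0.2 L

Scaling factor: 18/10 = 9/5 = 1.8.
couscous: 4/3 cup × 9/5 × 176 g/cup ÷ 28.35 g/oz ≈ 14.9 oz
basmati rice: 0.75 cup × 9/5 × 190 g/cup = 256.5 g
heavy cream: 14 fl oz × 9/5 = 25.2 fl oz
chicken stock: 100 mL × 9/5 ÷ 1000 mL/L ≈ 0.2 L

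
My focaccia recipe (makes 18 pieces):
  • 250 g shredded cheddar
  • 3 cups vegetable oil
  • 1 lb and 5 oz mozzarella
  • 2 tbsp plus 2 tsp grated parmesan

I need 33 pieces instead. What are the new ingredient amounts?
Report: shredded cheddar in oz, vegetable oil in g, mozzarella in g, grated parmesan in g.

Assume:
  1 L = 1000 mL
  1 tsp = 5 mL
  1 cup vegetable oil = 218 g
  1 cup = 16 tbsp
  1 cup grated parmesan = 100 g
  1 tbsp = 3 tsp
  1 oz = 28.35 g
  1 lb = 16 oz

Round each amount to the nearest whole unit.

shredded cheddar: 16 oz; vegetable oil: 1199 g; mozzarella: 1091 g; grated parmesan: 31 g

Scaling factor: 33/18 = 11/6.
shredded cheddar: 250 g × 11/6 ÷ 28.35 g/oz ≈ 16 oz
vegetable oil: 3 cup × 11/6 × 218 g/cup = 1199 g
mozzarella: (1 lb + 5 oz = 1.3125 lb) × 11/6 × 16 oz/lb × 28.35 g/oz ≈ 1091 g
grated parmesan: (2 tbsp + 2 tsp = 8/3 tbsp) × 11/6 ÷ 16 tbsp/cup × 100 g/cup ≈ 31 g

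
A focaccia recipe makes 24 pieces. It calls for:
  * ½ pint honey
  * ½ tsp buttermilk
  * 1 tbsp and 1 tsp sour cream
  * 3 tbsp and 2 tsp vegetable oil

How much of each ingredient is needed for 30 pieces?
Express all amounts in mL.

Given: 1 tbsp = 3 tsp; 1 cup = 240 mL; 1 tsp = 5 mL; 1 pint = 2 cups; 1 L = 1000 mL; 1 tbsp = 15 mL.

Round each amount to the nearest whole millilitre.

Scaling factor: 30/24 = 5/4 = 1.25.
honey: 0.5 pint × 5/4 × 2 cup/pint × 240 mL/cup = 300 mL
buttermilk: 0.5 tsp × 5/4 × 5 mL/tsp ≈ 3 mL
sour cream: (1 tbsp + 1 tsp = 4/3 tbsp) × 5/4 × 15 mL/tbsp = 25 mL
vegetable oil: (3 tbsp + 2 tsp = 11/3 tbsp) × 5/4 × 15 mL/tbsp ≈ 69 mL

honey: 300 mL; buttermilk: 3 mL; sour cream: 25 mL; vegetable oil: 69 mL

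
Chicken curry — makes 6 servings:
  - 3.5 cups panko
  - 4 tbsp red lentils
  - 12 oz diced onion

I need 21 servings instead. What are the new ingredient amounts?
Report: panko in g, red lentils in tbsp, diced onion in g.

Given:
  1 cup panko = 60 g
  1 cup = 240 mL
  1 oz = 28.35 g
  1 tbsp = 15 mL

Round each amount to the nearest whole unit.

panko: 735 g; red lentils: 14 tbsp; diced onion: 1191 g

Scaling factor: 21/6 = 7/2 = 3.5.
panko: 3.5 cup × 7/2 × 60 g/cup = 735 g
red lentils: 4 tbsp × 7/2 = 14 tbsp
diced onion: 12 oz × 7/2 × 28.35 g/oz ≈ 1191 g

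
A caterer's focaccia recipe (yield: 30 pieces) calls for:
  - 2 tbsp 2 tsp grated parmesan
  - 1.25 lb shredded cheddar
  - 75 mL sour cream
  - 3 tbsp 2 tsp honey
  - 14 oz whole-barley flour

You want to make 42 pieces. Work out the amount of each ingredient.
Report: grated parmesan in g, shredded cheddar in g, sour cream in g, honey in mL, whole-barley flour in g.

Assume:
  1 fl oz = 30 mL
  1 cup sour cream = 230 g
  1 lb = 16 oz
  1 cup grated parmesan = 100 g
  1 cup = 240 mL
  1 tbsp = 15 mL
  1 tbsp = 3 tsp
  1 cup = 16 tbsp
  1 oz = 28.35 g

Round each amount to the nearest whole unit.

Scaling factor: 42/30 = 7/5 = 1.4.
grated parmesan: (2 tbsp + 2 tsp = 8/3 tbsp) × 7/5 ÷ 16 tbsp/cup × 100 g/cup ≈ 23 g
shredded cheddar: 1.25 lb × 7/5 × 16 oz/lb × 28.35 g/oz ≈ 794 g
sour cream: 75 mL × 7/5 ÷ 240 mL/cup × 230 g/cup ≈ 101 g
honey: (3 tbsp + 2 tsp = 11/3 tbsp) × 7/5 × 15 mL/tbsp = 77 mL
whole-barley flour: 14 oz × 7/5 × 28.35 g/oz ≈ 556 g

grated parmesan: 23 g; shredded cheddar: 794 g; sour cream: 101 g; honey: 77 mL; whole-barley flour: 556 g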